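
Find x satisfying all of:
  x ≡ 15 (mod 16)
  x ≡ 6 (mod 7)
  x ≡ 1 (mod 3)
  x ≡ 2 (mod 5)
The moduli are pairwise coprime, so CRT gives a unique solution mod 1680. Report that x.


Product of moduli M = 16 · 7 · 3 · 5 = 1680.
Merge one congruence at a time:
  Start: x ≡ 15 (mod 16).
  Combine with x ≡ 6 (mod 7); new modulus lcm = 112.
    Write x = 15 + 16·t and substitute into x ≡ 6 (mod 7): 16·t ≡ 6 − 15 = -9 (mod 7).
    Reduce coefficients mod 7: 2·t ≡ 5 (mod 7).
    The inverse of 2 mod 7 is 4 (since 2·4 = 8 = 1·7 + 1), so t ≡ 4·5 = 20 ≡ 6 (mod 7).
    Then x = 15 + 16·6 = 111, valid modulo lcm(16, 7) = 112: x ≡ 111 (mod 112).
  Combine with x ≡ 1 (mod 3); new modulus lcm = 336.
    Write x = 111 + 112·t and substitute into x ≡ 1 (mod 3): 112·t ≡ 1 − 111 = -110 (mod 3).
    Reduce coefficients mod 3: 1·t ≡ 1 (mod 3).
    So t ≡ 1 (mod 3).
    Then x = 111 + 112·1 = 223, valid modulo lcm(112, 3) = 336: x ≡ 223 (mod 336).
  Combine with x ≡ 2 (mod 5); new modulus lcm = 1680.
    Write x = 223 + 336·t and substitute into x ≡ 2 (mod 5): 336·t ≡ 2 − 223 = -221 (mod 5).
    Reduce coefficients mod 5: 1·t ≡ 4 (mod 5).
    So t ≡ 4 (mod 5).
    Then x = 223 + 336·4 = 1567, valid modulo lcm(336, 5) = 1680: x ≡ 1567 (mod 1680).
Verify against each original: 1567 mod 16 = 15, 1567 mod 7 = 6, 1567 mod 3 = 1, 1567 mod 5 = 2.

x ≡ 1567 (mod 1680).


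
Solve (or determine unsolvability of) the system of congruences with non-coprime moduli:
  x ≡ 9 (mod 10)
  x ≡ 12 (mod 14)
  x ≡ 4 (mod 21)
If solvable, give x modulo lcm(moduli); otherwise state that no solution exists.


Moduli 10, 14, 21 are not pairwise coprime, so CRT works modulo lcm(m_i) when all pairwise compatibility conditions hold.
Pairwise compatibility: gcd(m_i, m_j) must divide a_i - a_j for every pair.
Merge one congruence at a time:
  Start: x ≡ 9 (mod 10).
  Combine with x ≡ 12 (mod 14): gcd(10, 14) = 2, and 12 - 9 = 3 is NOT divisible by 2.
    ⇒ system is inconsistent (no integer solution).

No solution (the system is inconsistent).


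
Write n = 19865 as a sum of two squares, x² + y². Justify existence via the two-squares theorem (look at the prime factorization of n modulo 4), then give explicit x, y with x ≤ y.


Step 1: Factor n = 19865 = 5 · 29 · 137.
Step 2: Check the mod-4 condition on each prime factor: 5 ≡ 1 (mod 4), exponent 1; 29 ≡ 1 (mod 4), exponent 1; 137 ≡ 1 (mod 4), exponent 1.
All primes ≡ 3 (mod 4) appear to even exponent (or don't appear), so by the two-squares theorem n IS expressible as a sum of two squares.
Step 3: Build a representation. Here n = 5 · 29 · 137 is a product of primes ≡ 1 (mod 4). Each prime p ≡ 1 (mod 4) is itself a sum of two squares; find a² by testing p − a² for a perfect square:
  5: 5 − 1² = 4 = 2² ⇒ 5 = 1² + 2².
  29: 29 − 1² = 28, 29 − 2² = 25 = 5² ⇒ 29 = 2² + 5².
  137: 137 − 1² = 136, 137 − 2² = 133, 137 − 3² = 128, 137 − 4² = 121 = 11² ⇒ 137 = 4² + 11².
  Combine using the Brahmagupta–Fibonacci identity (a² + b²)(c² + d²) = (ac − bd)² + (ad + bc)² = (ac + bd)² + (ad − bc)²:
  5 · 29 = 145: from (1² + 2²)(2² + 5²), take (1·2 − 2·5, 1·5 + 2·2) = (2 − 10, 5 + 4) = (-8, 9); dropping signs (only squares matter) gives (8, 9); check 8² + 9² = 64 + 81 = 145 ✓.
  145 · 137 = 19865: from (8² + 9²)(4² + 11²), take (8·4 − 9·11, 8·11 + 9·4) = (32 − 99, 88 + 36) = (-67, 124); dropping signs (only squares matter) gives (67, 124); check 67² + 124² = 4489 + 15376 = 19865 ✓.
Step 4: Order so x ≤ y and verify: 67² + 124² = 4489 + 15376 = 19865 = n. ✓

n = 19865 = 67² + 124² (one valid representation with x ≤ y).


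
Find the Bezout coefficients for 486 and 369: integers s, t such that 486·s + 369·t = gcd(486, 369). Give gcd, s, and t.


Euclidean algorithm on (486, 369) — divide until remainder is 0:
  486 = 1 · 369 + 117
  369 = 3 · 117 + 18
  117 = 6 · 18 + 9
  18 = 2 · 9 + 0
gcd(486, 369) = 9.
Track Bezout coefficients alongside the remainders: start with r₀ = 486 = a·1 + b·0 (s = 1, t = 0) and r₁ = 369 = a·0 + b·1 (s = 0, t = 1); each new remainder r_{k+1} = r_{k-1} − q_k·r_k inherits s_{k+1} = s_{k-1} − q_k·s_k, t_{k+1} = t_{k-1} − q_k·t_k, so r_k = a·s_k + b·t_k at every step:
  q = 1: r = 117, s = 1 − 1·0 = 1, t = 0 − 1·1 = -1  (check: 486·1 + 369·(-1) = 117)
  q = 3: r = 18, s = 0 − 3·1 = -3, t = 1 − 3·(-1) = 4  (check: 486·(-3) + 369·4 = 18)
  q = 6: r = 9, s = 1 − 6·(-3) = 19, t = -1 − 6·4 = -25  (check: 486·19 + 369·(-25) = 9)
The row with r = 9 (the gcd) gives the Bezout coefficients s = 19, t = -25.
Result: 486 · (19) + 369 · (-25) = 9.

gcd(486, 369) = 9; s = 19, t = -25 (check: 486·19 + 369·(-25) = 9).


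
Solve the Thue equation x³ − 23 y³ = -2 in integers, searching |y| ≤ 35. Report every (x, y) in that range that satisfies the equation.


The equation is x³ - 23y³ = -2. For fixed y, x³ = 23·y³ − 2, so a solution requires the RHS to be a perfect cube.
Strategy: iterate y from -35 to 35, compute RHS = 23·y³ − 2, and check whether it is a (positive or negative) perfect cube.
Check small values of y:
  y = 0: RHS = -2 is not a perfect cube.
  y = 1: RHS = 21 is not a perfect cube.
  y = -1: RHS = -25 is not a perfect cube.
  y = 2: RHS = 182 is not a perfect cube.
  y = -2: RHS = -186 is not a perfect cube.
  y = 3: RHS = 619 is not a perfect cube.
  y = -3: RHS = -623 is not a perfect cube.
Continuing the search up to |y| = 35 finds no solutions either.
No (x, y) in the scanned range satisfies the equation.

No integer solutions with |y| ≤ 35.


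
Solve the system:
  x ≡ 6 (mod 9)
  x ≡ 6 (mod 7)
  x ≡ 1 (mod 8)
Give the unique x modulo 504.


Moduli 9, 7, 8 are pairwise coprime; by CRT there is a unique solution modulo M = 9 · 7 · 8 = 504.
Solve pairwise, accumulating the modulus:
  Start with x ≡ 6 (mod 9).
  Combine with x ≡ 6 (mod 7): since gcd(9, 7) = 1, we get a unique residue mod 63.
    Write x = 6 + 9·t and substitute into x ≡ 6 (mod 7): 9·t ≡ 6 − 6 = 0 (mod 7).
    Reduce coefficients mod 7: 2·t ≡ 0 (mod 7).
    The inverse of 2 mod 7 is 4 (since 2·4 = 8 = 1·7 + 1), so t ≡ 4·0 = 0 ≡ 0 (mod 7).
    Then x = 6 + 9·0 = 6, valid modulo lcm(9, 7) = 63: x ≡ 6 (mod 63).
  Combine with x ≡ 1 (mod 8): since gcd(63, 8) = 1, we get a unique residue mod 504.
    Write x = 6 + 63·t and substitute into x ≡ 1 (mod 8): 63·t ≡ 1 − 6 = -5 (mod 8).
    Reduce coefficients mod 8: 7·t ≡ 3 (mod 8).
    The inverse of 7 mod 8 is 7 (since 7·7 = 49 = 6·8 + 1), so t ≡ 7·3 = 21 ≡ 5 (mod 8).
    Then x = 6 + 63·5 = 321, valid modulo lcm(63, 8) = 504: x ≡ 321 (mod 504).
Verify: 321 mod 9 = 6 ✓, 321 mod 7 = 6 ✓, 321 mod 8 = 1 ✓.

x ≡ 321 (mod 504).


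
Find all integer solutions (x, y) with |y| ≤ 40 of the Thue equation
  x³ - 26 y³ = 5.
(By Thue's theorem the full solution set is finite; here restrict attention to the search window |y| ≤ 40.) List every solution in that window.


The equation is x³ - 26y³ = 5. For fixed y, x³ = 26·y³ + 5, so a solution requires the RHS to be a perfect cube.
Strategy: iterate y from -40 to 40, compute RHS = 26·y³ + 5, and check whether it is a (positive or negative) perfect cube.
Check small values of y:
  y = 0: RHS = 5 is not a perfect cube.
  y = 1: RHS = 31 is not a perfect cube.
  y = -1: RHS = -21 is not a perfect cube.
  y = 2: RHS = 213 is not a perfect cube.
  y = -2: RHS = -203 is not a perfect cube.
  y = 3: RHS = 707 is not a perfect cube.
  y = -3: RHS = -697 is not a perfect cube.
Continuing the search up to |y| = 40 finds no solutions either.
No (x, y) in the scanned range satisfies the equation.

No integer solutions with |y| ≤ 40.


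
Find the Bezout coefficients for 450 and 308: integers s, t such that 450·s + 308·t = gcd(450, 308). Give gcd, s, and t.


Euclidean algorithm on (450, 308) — divide until remainder is 0:
  450 = 1 · 308 + 142
  308 = 2 · 142 + 24
  142 = 5 · 24 + 22
  24 = 1 · 22 + 2
  22 = 11 · 2 + 0
gcd(450, 308) = 2.
Track Bezout coefficients alongside the remainders: start with r₀ = 450 = a·1 + b·0 (s = 1, t = 0) and r₁ = 308 = a·0 + b·1 (s = 0, t = 1); each new remainder r_{k+1} = r_{k-1} − q_k·r_k inherits s_{k+1} = s_{k-1} − q_k·s_k, t_{k+1} = t_{k-1} − q_k·t_k, so r_k = a·s_k + b·t_k at every step:
  q = 1: r = 142, s = 1 − 1·0 = 1, t = 0 − 1·1 = -1  (check: 450·1 + 308·(-1) = 142)
  q = 2: r = 24, s = 0 − 2·1 = -2, t = 1 − 2·(-1) = 3  (check: 450·(-2) + 308·3 = 24)
  q = 5: r = 22, s = 1 − 5·(-2) = 11, t = -1 − 5·3 = -16  (check: 450·11 + 308·(-16) = 22)
  q = 1: r = 2, s = -2 − 1·11 = -13, t = 3 − 1·(-16) = 19  (check: 450·(-13) + 308·19 = 2)
The row with r = 2 (the gcd) gives the Bezout coefficients s = -13, t = 19.
Result: 450 · (-13) + 308 · (19) = 2.

gcd(450, 308) = 2; s = -13, t = 19 (check: 450·(-13) + 308·19 = 2).


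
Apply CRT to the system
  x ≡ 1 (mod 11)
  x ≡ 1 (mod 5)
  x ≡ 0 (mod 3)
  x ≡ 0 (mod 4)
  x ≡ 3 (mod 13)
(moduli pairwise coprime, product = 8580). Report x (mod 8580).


Product of moduli M = 11 · 5 · 3 · 4 · 13 = 8580.
Merge one congruence at a time:
  Start: x ≡ 1 (mod 11).
  Combine with x ≡ 1 (mod 5); new modulus lcm = 55.
    Write x = 1 + 11·t and substitute into x ≡ 1 (mod 5): 11·t ≡ 1 − 1 = 0 (mod 5).
    Reduce coefficients mod 5: 1·t ≡ 0 (mod 5).
    So t ≡ 0 (mod 5).
    Then x = 1 + 11·0 = 1, valid modulo lcm(11, 5) = 55: x ≡ 1 (mod 55).
  Combine with x ≡ 0 (mod 3); new modulus lcm = 165.
    Write x = 1 + 55·t and substitute into x ≡ 0 (mod 3): 55·t ≡ 0 − 1 = -1 (mod 3).
    Reduce coefficients mod 3: 1·t ≡ 2 (mod 3).
    So t ≡ 2 (mod 3).
    Then x = 1 + 55·2 = 111, valid modulo lcm(55, 3) = 165: x ≡ 111 (mod 165).
  Combine with x ≡ 0 (mod 4); new modulus lcm = 660.
    Write x = 111 + 165·t and substitute into x ≡ 0 (mod 4): 165·t ≡ 0 − 111 = -111 (mod 4).
    Reduce coefficients mod 4: 1·t ≡ 1 (mod 4).
    So t ≡ 1 (mod 4).
    Then x = 111 + 165·1 = 276, valid modulo lcm(165, 4) = 660: x ≡ 276 (mod 660).
  Combine with x ≡ 3 (mod 13); new modulus lcm = 8580.
    Write x = 276 + 660·t and substitute into x ≡ 3 (mod 13): 660·t ≡ 3 − 276 = -273 (mod 13).
    Reduce coefficients mod 13: 10·t ≡ 0 (mod 13).
    The inverse of 10 mod 13 is 4 (since 10·4 = 40 = 3·13 + 1), so t ≡ 4·0 = 0 ≡ 0 (mod 13).
    Then x = 276 + 660·0 = 276, valid modulo lcm(660, 13) = 8580: x ≡ 276 (mod 8580).
Verify against each original: 276 mod 11 = 1, 276 mod 5 = 1, 276 mod 3 = 0, 276 mod 4 = 0, 276 mod 13 = 3.

x ≡ 276 (mod 8580).


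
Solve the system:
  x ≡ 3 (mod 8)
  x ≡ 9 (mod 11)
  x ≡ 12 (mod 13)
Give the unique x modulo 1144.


Moduli 8, 11, 13 are pairwise coprime; by CRT there is a unique solution modulo M = 8 · 11 · 13 = 1144.
Solve pairwise, accumulating the modulus:
  Start with x ≡ 3 (mod 8).
  Combine with x ≡ 9 (mod 11): since gcd(8, 11) = 1, we get a unique residue mod 88.
    Write x = 3 + 8·t and substitute into x ≡ 9 (mod 11): 8·t ≡ 9 − 3 = 6 (mod 11).
    The inverse of 8 mod 11 is 7 (since 8·7 = 56 = 5·11 + 1), so t ≡ 7·6 = 42 ≡ 9 (mod 11).
    Then x = 3 + 8·9 = 75, valid modulo lcm(8, 11) = 88: x ≡ 75 (mod 88).
  Combine with x ≡ 12 (mod 13): since gcd(88, 13) = 1, we get a unique residue mod 1144.
    Write x = 75 + 88·t and substitute into x ≡ 12 (mod 13): 88·t ≡ 12 − 75 = -63 (mod 13).
    Reduce coefficients mod 13: 10·t ≡ 2 (mod 13).
    The inverse of 10 mod 13 is 4 (since 10·4 = 40 = 3·13 + 1), so t ≡ 4·2 = 8 ≡ 8 (mod 13).
    Then x = 75 + 88·8 = 779, valid modulo lcm(88, 13) = 1144: x ≡ 779 (mod 1144).
Verify: 779 mod 8 = 3 ✓, 779 mod 11 = 9 ✓, 779 mod 13 = 12 ✓.

x ≡ 779 (mod 1144).


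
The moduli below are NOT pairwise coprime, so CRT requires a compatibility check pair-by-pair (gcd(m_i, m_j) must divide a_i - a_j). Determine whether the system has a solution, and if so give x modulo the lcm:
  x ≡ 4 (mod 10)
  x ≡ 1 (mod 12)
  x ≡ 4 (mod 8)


Moduli 10, 12, 8 are not pairwise coprime, so CRT works modulo lcm(m_i) when all pairwise compatibility conditions hold.
Pairwise compatibility: gcd(m_i, m_j) must divide a_i - a_j for every pair.
Merge one congruence at a time:
  Start: x ≡ 4 (mod 10).
  Combine with x ≡ 1 (mod 12): gcd(10, 12) = 2, and 1 - 4 = -3 is NOT divisible by 2.
    ⇒ system is inconsistent (no integer solution).

No solution (the system is inconsistent).


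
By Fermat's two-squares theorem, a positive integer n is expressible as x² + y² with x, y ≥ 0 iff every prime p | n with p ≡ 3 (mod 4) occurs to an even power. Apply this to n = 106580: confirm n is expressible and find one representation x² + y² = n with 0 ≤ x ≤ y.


Step 1: Factor n = 106580 = 2^2 · 5 · 73^2.
Step 2: Check the mod-4 condition on each prime factor: 2 = 2 (special); 5 ≡ 1 (mod 4), exponent 1; 73 ≡ 1 (mod 4), exponent 2.
All primes ≡ 3 (mod 4) appear to even exponent (or don't appear), so by the two-squares theorem n IS expressible as a sum of two squares.
Step 3: Build a representation. Group n = k² · m with k = 2 and m = 5 · 73 · 73 = 26645 (a product of primes ≡ 1 (mod 4)); a representation of m scales to one of n via (k·x)² + (k·y)² = k²(x² + y²). Each prime p ≡ 1 (mod 4) is itself a sum of two squares; find a² by testing p − a² for a perfect square:
  5: 5 − 1² = 4 = 2² ⇒ 5 = 1² + 2².
  73: 73 − 1² = 72, 73 − 2² = 69, 73 − 3² = 64 = 8² ⇒ 73 = 3² + 8².
  Combine using the Brahmagupta–Fibonacci identity (a² + b²)(c² + d²) = (ac − bd)² + (ad + bc)² = (ac + bd)² + (ad − bc)²:
  5 · 73 = 365: from (1² + 2²)(3² + 8²), take (1·3 − 2·8, 1·8 + 2·3) = (3 − 16, 8 + 6) = (-13, 14); dropping signs (only squares matter) gives (13, 14); check 13² + 14² = 169 + 196 = 365 ✓.
  365 · 73 = 26645: from (13² + 14²)(3² + 8²), take (13·3 − 14·8, 13·8 + 14·3) = (39 − 112, 104 + 42) = (-73, 146); dropping signs (only squares matter) gives (73, 146); check 73² + 146² = 5329 + 21316 = 26645 ✓.
  Scale by k = 2: (2·73, 2·146) = (146, 292).
Step 4: Order so x ≤ y and verify: 146² + 292² = 21316 + 85264 = 106580 = n. ✓

n = 106580 = 146² + 292² (one valid representation with x ≤ y).


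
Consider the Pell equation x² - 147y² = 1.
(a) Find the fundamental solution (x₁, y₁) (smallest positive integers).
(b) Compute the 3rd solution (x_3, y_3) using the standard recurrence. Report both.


Step 1: Find the fundamental solution (x₁, y₁) of x² - 147y² = 1.
  Expand √147 as a continued fraction. a₀ = ⌊√147⌋ = 12; iterate m_{k+1} = d_k·a_k − m_k, d_{k+1} = (147 − m_{k+1}²)/d_k, a_{k+1} = ⌊(a₀ + m_{k+1})/d_{k+1}⌋ (starting m₀ = 0, d₀ = 1), with convergents p_k = a_k·p_{k-1} + p_{k-2}, q_k = a_k·q_{k-1} + q_{k-2} (p₋₁ = 1, q₋₁ = 0):
  k = 0: a₀ = 12; p₀/q₀ = 12/1; p₀² − 147·q₀² = 144 − 147 = -3.
  k = 1: m = 12, d = 3, a = ⌊(12 + 12)/3⌋ = 8; p/q = (8·12 + 1)/(8·1 + 0) = 97/8; p² − 147·q² = 9409 − 9408 = 1.
  The first convergent with p² − 147·q² = 1 gives the fundamental solution (x₁, y₁) = (97, 8).
Step 2: Apply the recurrence (x_{n+1}, y_{n+1}) = (x₁x_n + 147y₁y_n, x₁y_n + y₁x_n) repeatedly.
  From (x_1, y_1) = (97, 8): x_2 = 97·97 + 147·8·8 = 18817; y_2 = 97·8 + 8·97 = 1552.
  From (x_2, y_2) = (18817, 1552): x_3 = 97·18817 + 147·8·1552 = 3650401; y_3 = 97·1552 + 8·18817 = 301080.
Step 3: Verify x_3² - 147·y_3² = 13325427460801 - 13325427460800 = 1 (should be 1). ✓

(x_1, y_1) = (97, 8); (x_3, y_3) = (3650401, 301080).


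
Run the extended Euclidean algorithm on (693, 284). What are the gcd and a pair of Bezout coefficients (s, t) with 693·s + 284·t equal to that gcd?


Euclidean algorithm on (693, 284) — divide until remainder is 0:
  693 = 2 · 284 + 125
  284 = 2 · 125 + 34
  125 = 3 · 34 + 23
  34 = 1 · 23 + 11
  23 = 2 · 11 + 1
  11 = 11 · 1 + 0
gcd(693, 284) = 1.
Track Bezout coefficients alongside the remainders: start with r₀ = 693 = a·1 + b·0 (s = 1, t = 0) and r₁ = 284 = a·0 + b·1 (s = 0, t = 1); each new remainder r_{k+1} = r_{k-1} − q_k·r_k inherits s_{k+1} = s_{k-1} − q_k·s_k, t_{k+1} = t_{k-1} − q_k·t_k, so r_k = a·s_k + b·t_k at every step:
  q = 2: r = 125, s = 1 − 2·0 = 1, t = 0 − 2·1 = -2  (check: 693·1 + 284·(-2) = 125)
  q = 2: r = 34, s = 0 − 2·1 = -2, t = 1 − 2·(-2) = 5  (check: 693·(-2) + 284·5 = 34)
  q = 3: r = 23, s = 1 − 3·(-2) = 7, t = -2 − 3·5 = -17  (check: 693·7 + 284·(-17) = 23)
  q = 1: r = 11, s = -2 − 1·7 = -9, t = 5 − 1·(-17) = 22  (check: 693·(-9) + 284·22 = 11)
  q = 2: r = 1, s = 7 − 2·(-9) = 25, t = -17 − 2·22 = -61  (check: 693·25 + 284·(-61) = 1)
The row with r = 1 (the gcd) gives the Bezout coefficients s = 25, t = -61.
Result: 693 · (25) + 284 · (-61) = 1.

gcd(693, 284) = 1; s = 25, t = -61 (check: 693·25 + 284·(-61) = 1).


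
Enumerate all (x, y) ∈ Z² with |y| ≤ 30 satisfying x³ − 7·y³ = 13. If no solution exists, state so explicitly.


The equation is x³ - 7y³ = 13. For fixed y, x³ = 7·y³ + 13, so a solution requires the RHS to be a perfect cube.
Strategy: iterate y from -30 to 30, compute RHS = 7·y³ + 13, and check whether it is a (positive or negative) perfect cube.
Check small values of y:
  y = 0: RHS = 13 is not a perfect cube.
  y = 1: RHS = 20 is not a perfect cube.
  y = -1: RHS = 6 is not a perfect cube.
  y = 2: RHS = 69 is not a perfect cube.
  y = -2: RHS = -43 is not a perfect cube.
  y = 3: RHS = 202 is not a perfect cube.
  y = -3: RHS = -176 is not a perfect cube.
Continuing the search up to |y| = 30 finds no solutions either.
No (x, y) in the scanned range satisfies the equation.

No integer solutions with |y| ≤ 30.


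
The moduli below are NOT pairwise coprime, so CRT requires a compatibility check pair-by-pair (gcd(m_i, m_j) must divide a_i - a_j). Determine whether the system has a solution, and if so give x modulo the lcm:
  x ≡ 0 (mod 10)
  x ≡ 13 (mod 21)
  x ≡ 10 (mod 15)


Moduli 10, 21, 15 are not pairwise coprime, so CRT works modulo lcm(m_i) when all pairwise compatibility conditions hold.
Pairwise compatibility: gcd(m_i, m_j) must divide a_i - a_j for every pair.
Merge one congruence at a time:
  Start: x ≡ 0 (mod 10).
  Combine with x ≡ 13 (mod 21): gcd(10, 21) = 1; 13 - 0 = 13, which IS divisible by 1, so compatible.
    Write x = 0 + 10·t and substitute into x ≡ 13 (mod 21): 10·t ≡ 13 − 0 = 13 (mod 21).
    The inverse of 10 mod 21 is 19 (since 10·19 = 190 = 9·21 + 1), so t ≡ 19·13 = 247 ≡ 16 (mod 21).
    Then x = 0 + 10·16 = 160, valid modulo lcm(10, 21) = 210: x ≡ 160 (mod 210).
  Combine with x ≡ 10 (mod 15): gcd(210, 15) = 15; 10 - 160 = -150, which IS divisible by 15, so compatible.
    Write x = 160 + 210·t and substitute into x ≡ 10 (mod 15): 210·t ≡ 10 − 160 = -150 (mod 15).
    Divide the congruence (and modulus) by g = 15: 14·t ≡ -10 (mod 1).
    Modulo 1 every t works; take t = 0.
    Then x = 160 + 210·0 = 160, valid modulo lcm(210, 15) = 210: x ≡ 160 (mod 210).
Verify: 160 mod 10 = 0, 160 mod 21 = 13, 160 mod 15 = 10.

x ≡ 160 (mod 210).


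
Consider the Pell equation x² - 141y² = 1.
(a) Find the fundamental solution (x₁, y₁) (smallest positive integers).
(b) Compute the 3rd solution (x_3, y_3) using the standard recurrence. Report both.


Step 1: Find the fundamental solution (x₁, y₁) of x² - 141y² = 1.
  Expand √141 as a continued fraction. a₀ = ⌊√141⌋ = 11; iterate m_{k+1} = d_k·a_k − m_k, d_{k+1} = (141 − m_{k+1}²)/d_k, a_{k+1} = ⌊(a₀ + m_{k+1})/d_{k+1}⌋ (starting m₀ = 0, d₀ = 1), with convergents p_k = a_k·p_{k-1} + p_{k-2}, q_k = a_k·q_{k-1} + q_{k-2} (p₋₁ = 1, q₋₁ = 0):
  k = 0: a₀ = 11; p₀/q₀ = 11/1; p₀² − 141·q₀² = 121 − 141 = -20.
  k = 1: m = 11, d = 20, a = ⌊(11 + 11)/20⌋ = 1; p/q = (1·11 + 1)/(1·1 + 0) = 12/1; p² − 141·q² = 144 − 141 = 3.
  k = 2: m = 9, d = 3, a = ⌊(11 + 9)/3⌋ = 6; p/q = (6·12 + 11)/(6·1 + 1) = 83/7; p² − 141·q² = 6889 − 6909 = -20.
  k = 3: m = 9, d = 20, a = ⌊(11 + 9)/20⌋ = 1; p/q = (1·83 + 12)/(1·7 + 1) = 95/8; p² − 141·q² = 9025 − 9024 = 1.
  The first convergent with p² − 141·q² = 1 gives the fundamental solution (x₁, y₁) = (95, 8).
Step 2: Apply the recurrence (x_{n+1}, y_{n+1}) = (x₁x_n + 141y₁y_n, x₁y_n + y₁x_n) repeatedly.
  From (x_1, y_1) = (95, 8): x_2 = 95·95 + 141·8·8 = 18049; y_2 = 95·8 + 8·95 = 1520.
  From (x_2, y_2) = (18049, 1520): x_3 = 95·18049 + 141·8·1520 = 3429215; y_3 = 95·1520 + 8·18049 = 288792.
Step 3: Verify x_3² - 141·y_3² = 11759515516225 - 11759515516224 = 1 (should be 1). ✓

(x_1, y_1) = (95, 8); (x_3, y_3) = (3429215, 288792).


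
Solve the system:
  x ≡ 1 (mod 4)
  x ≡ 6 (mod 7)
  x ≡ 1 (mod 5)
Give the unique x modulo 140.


Moduli 4, 7, 5 are pairwise coprime; by CRT there is a unique solution modulo M = 4 · 7 · 5 = 140.
Solve pairwise, accumulating the modulus:
  Start with x ≡ 1 (mod 4).
  Combine with x ≡ 6 (mod 7): since gcd(4, 7) = 1, we get a unique residue mod 28.
    Write x = 1 + 4·t and substitute into x ≡ 6 (mod 7): 4·t ≡ 6 − 1 = 5 (mod 7).
    The inverse of 4 mod 7 is 2 (since 4·2 = 8 = 1·7 + 1), so t ≡ 2·5 = 10 ≡ 3 (mod 7).
    Then x = 1 + 4·3 = 13, valid modulo lcm(4, 7) = 28: x ≡ 13 (mod 28).
  Combine with x ≡ 1 (mod 5): since gcd(28, 5) = 1, we get a unique residue mod 140.
    Write x = 13 + 28·t and substitute into x ≡ 1 (mod 5): 28·t ≡ 1 − 13 = -12 (mod 5).
    Reduce coefficients mod 5: 3·t ≡ 3 (mod 5).
    The inverse of 3 mod 5 is 2 (since 3·2 = 6 = 1·5 + 1), so t ≡ 2·3 = 6 ≡ 1 (mod 5).
    Then x = 13 + 28·1 = 41, valid modulo lcm(28, 5) = 140: x ≡ 41 (mod 140).
Verify: 41 mod 4 = 1 ✓, 41 mod 7 = 6 ✓, 41 mod 5 = 1 ✓.

x ≡ 41 (mod 140).


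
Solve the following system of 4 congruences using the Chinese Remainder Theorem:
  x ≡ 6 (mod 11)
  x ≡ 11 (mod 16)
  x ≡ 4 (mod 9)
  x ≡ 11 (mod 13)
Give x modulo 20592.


Product of moduli M = 11 · 16 · 9 · 13 = 20592.
Merge one congruence at a time:
  Start: x ≡ 6 (mod 11).
  Combine with x ≡ 11 (mod 16); new modulus lcm = 176.
    Write x = 6 + 11·t and substitute into x ≡ 11 (mod 16): 11·t ≡ 11 − 6 = 5 (mod 16).
    The inverse of 11 mod 16 is 3 (since 11·3 = 33 = 2·16 + 1), so t ≡ 3·5 = 15 ≡ 15 (mod 16).
    Then x = 6 + 11·15 = 171, valid modulo lcm(11, 16) = 176: x ≡ 171 (mod 176).
  Combine with x ≡ 4 (mod 9); new modulus lcm = 1584.
    Write x = 171 + 176·t and substitute into x ≡ 4 (mod 9): 176·t ≡ 4 − 171 = -167 (mod 9).
    Reduce coefficients mod 9: 5·t ≡ 4 (mod 9).
    The inverse of 5 mod 9 is 2 (since 5·2 = 10 = 1·9 + 1), so t ≡ 2·4 = 8 ≡ 8 (mod 9).
    Then x = 171 + 176·8 = 1579, valid modulo lcm(176, 9) = 1584: x ≡ 1579 (mod 1584).
  Combine with x ≡ 11 (mod 13); new modulus lcm = 20592.
    Write x = 1579 + 1584·t and substitute into x ≡ 11 (mod 13): 1584·t ≡ 11 − 1579 = -1568 (mod 13).
    Reduce coefficients mod 13: 11·t ≡ 5 (mod 13).
    The inverse of 11 mod 13 is 6 (since 11·6 = 66 = 5·13 + 1), so t ≡ 6·5 = 30 ≡ 4 (mod 13).
    Then x = 1579 + 1584·4 = 7915, valid modulo lcm(1584, 13) = 20592: x ≡ 7915 (mod 20592).
Verify against each original: 7915 mod 11 = 6, 7915 mod 16 = 11, 7915 mod 9 = 4, 7915 mod 13 = 11.

x ≡ 7915 (mod 20592).


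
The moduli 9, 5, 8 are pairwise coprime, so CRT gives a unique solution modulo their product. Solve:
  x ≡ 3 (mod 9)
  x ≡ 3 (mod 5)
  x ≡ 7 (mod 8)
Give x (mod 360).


Moduli 9, 5, 8 are pairwise coprime; by CRT there is a unique solution modulo M = 9 · 5 · 8 = 360.
Solve pairwise, accumulating the modulus:
  Start with x ≡ 3 (mod 9).
  Combine with x ≡ 3 (mod 5): since gcd(9, 5) = 1, we get a unique residue mod 45.
    Write x = 3 + 9·t and substitute into x ≡ 3 (mod 5): 9·t ≡ 3 − 3 = 0 (mod 5).
    Reduce coefficients mod 5: 4·t ≡ 0 (mod 5).
    The inverse of 4 mod 5 is 4 (since 4·4 = 16 = 3·5 + 1), so t ≡ 4·0 = 0 ≡ 0 (mod 5).
    Then x = 3 + 9·0 = 3, valid modulo lcm(9, 5) = 45: x ≡ 3 (mod 45).
  Combine with x ≡ 7 (mod 8): since gcd(45, 8) = 1, we get a unique residue mod 360.
    Write x = 3 + 45·t and substitute into x ≡ 7 (mod 8): 45·t ≡ 7 − 3 = 4 (mod 8).
    Reduce coefficients mod 8: 5·t ≡ 4 (mod 8).
    The inverse of 5 mod 8 is 5 (since 5·5 = 25 = 3·8 + 1), so t ≡ 5·4 = 20 ≡ 4 (mod 8).
    Then x = 3 + 45·4 = 183, valid modulo lcm(45, 8) = 360: x ≡ 183 (mod 360).
Verify: 183 mod 9 = 3 ✓, 183 mod 5 = 3 ✓, 183 mod 8 = 7 ✓.

x ≡ 183 (mod 360).


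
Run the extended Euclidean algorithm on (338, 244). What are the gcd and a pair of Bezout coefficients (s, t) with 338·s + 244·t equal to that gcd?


Euclidean algorithm on (338, 244) — divide until remainder is 0:
  338 = 1 · 244 + 94
  244 = 2 · 94 + 56
  94 = 1 · 56 + 38
  56 = 1 · 38 + 18
  38 = 2 · 18 + 2
  18 = 9 · 2 + 0
gcd(338, 244) = 2.
Track Bezout coefficients alongside the remainders: start with r₀ = 338 = a·1 + b·0 (s = 1, t = 0) and r₁ = 244 = a·0 + b·1 (s = 0, t = 1); each new remainder r_{k+1} = r_{k-1} − q_k·r_k inherits s_{k+1} = s_{k-1} − q_k·s_k, t_{k+1} = t_{k-1} − q_k·t_k, so r_k = a·s_k + b·t_k at every step:
  q = 1: r = 94, s = 1 − 1·0 = 1, t = 0 − 1·1 = -1  (check: 338·1 + 244·(-1) = 94)
  q = 2: r = 56, s = 0 − 2·1 = -2, t = 1 − 2·(-1) = 3  (check: 338·(-2) + 244·3 = 56)
  q = 1: r = 38, s = 1 − 1·(-2) = 3, t = -1 − 1·3 = -4  (check: 338·3 + 244·(-4) = 38)
  q = 1: r = 18, s = -2 − 1·3 = -5, t = 3 − 1·(-4) = 7  (check: 338·(-5) + 244·7 = 18)
  q = 2: r = 2, s = 3 − 2·(-5) = 13, t = -4 − 2·7 = -18  (check: 338·13 + 244·(-18) = 2)
The row with r = 2 (the gcd) gives the Bezout coefficients s = 13, t = -18.
Result: 338 · (13) + 244 · (-18) = 2.

gcd(338, 244) = 2; s = 13, t = -18 (check: 338·13 + 244·(-18) = 2).


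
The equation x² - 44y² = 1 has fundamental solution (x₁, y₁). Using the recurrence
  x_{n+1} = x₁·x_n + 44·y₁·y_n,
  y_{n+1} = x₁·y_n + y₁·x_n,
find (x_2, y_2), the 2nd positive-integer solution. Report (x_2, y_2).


Step 1: Find the fundamental solution (x₁, y₁) of x² - 44y² = 1.
  Expand √44 as a continued fraction. a₀ = ⌊√44⌋ = 6; iterate m_{k+1} = d_k·a_k − m_k, d_{k+1} = (44 − m_{k+1}²)/d_k, a_{k+1} = ⌊(a₀ + m_{k+1})/d_{k+1}⌋ (starting m₀ = 0, d₀ = 1), with convergents p_k = a_k·p_{k-1} + p_{k-2}, q_k = a_k·q_{k-1} + q_{k-2} (p₋₁ = 1, q₋₁ = 0):
  k = 0: a₀ = 6; p₀/q₀ = 6/1; p₀² − 44·q₀² = 36 − 44 = -8.
  k = 1: m = 6, d = 8, a = ⌊(6 + 6)/8⌋ = 1; p/q = (1·6 + 1)/(1·1 + 0) = 7/1; p² − 44·q² = 49 − 44 = 5.
  k = 2: m = 2, d = 5, a = ⌊(6 + 2)/5⌋ = 1; p/q = (1·7 + 6)/(1·1 + 1) = 13/2; p² − 44·q² = 169 − 176 = -7.
  k = 3: m = 3, d = 7, a = ⌊(6 + 3)/7⌋ = 1; p/q = (1·13 + 7)/(1·2 + 1) = 20/3; p² − 44·q² = 400 − 396 = 4.
  k = 4: m = 4, d = 4, a = ⌊(6 + 4)/4⌋ = 2; p/q = (2·20 + 13)/(2·3 + 2) = 53/8; p² − 44·q² = 2809 − 2816 = -7.
  k = 5: m = 4, d = 7, a = ⌊(6 + 4)/7⌋ = 1; p/q = (1·53 + 20)/(1·8 + 3) = 73/11; p² − 44·q² = 5329 − 5324 = 5.
  k = 6: m = 3, d = 5, a = ⌊(6 + 3)/5⌋ = 1; p/q = (1·73 + 53)/(1·11 + 8) = 126/19; p² − 44·q² = 15876 − 15884 = -8.
  k = 7: m = 2, d = 8, a = ⌊(6 + 2)/8⌋ = 1; p/q = (1·126 + 73)/(1·19 + 11) = 199/30; p² − 44·q² = 39601 − 39600 = 1.
  The first convergent with p² − 44·q² = 1 gives the fundamental solution (x₁, y₁) = (199, 30).
Step 2: Apply the recurrence (x_{n+1}, y_{n+1}) = (x₁x_n + 44y₁y_n, x₁y_n + y₁x_n) repeatedly.
  From (x_1, y_1) = (199, 30): x_2 = 199·199 + 44·30·30 = 79201; y_2 = 199·30 + 30·199 = 11940.
Step 3: Verify x_2² - 44·y_2² = 6272798401 - 6272798400 = 1 (should be 1). ✓

(x_1, y_1) = (199, 30); (x_2, y_2) = (79201, 11940).


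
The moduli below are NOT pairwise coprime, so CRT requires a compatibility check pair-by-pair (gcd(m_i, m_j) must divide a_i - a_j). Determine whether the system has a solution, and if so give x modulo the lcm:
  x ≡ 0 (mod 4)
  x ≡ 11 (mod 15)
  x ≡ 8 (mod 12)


Moduli 4, 15, 12 are not pairwise coprime, so CRT works modulo lcm(m_i) when all pairwise compatibility conditions hold.
Pairwise compatibility: gcd(m_i, m_j) must divide a_i - a_j for every pair.
Merge one congruence at a time:
  Start: x ≡ 0 (mod 4).
  Combine with x ≡ 11 (mod 15): gcd(4, 15) = 1; 11 - 0 = 11, which IS divisible by 1, so compatible.
    Write x = 0 + 4·t and substitute into x ≡ 11 (mod 15): 4·t ≡ 11 − 0 = 11 (mod 15).
    The inverse of 4 mod 15 is 4 (since 4·4 = 16 = 1·15 + 1), so t ≡ 4·11 = 44 ≡ 14 (mod 15).
    Then x = 0 + 4·14 = 56, valid modulo lcm(4, 15) = 60: x ≡ 56 (mod 60).
  Combine with x ≡ 8 (mod 12): gcd(60, 12) = 12; 8 - 56 = -48, which IS divisible by 12, so compatible.
    Write x = 56 + 60·t and substitute into x ≡ 8 (mod 12): 60·t ≡ 8 − 56 = -48 (mod 12).
    Divide the congruence (and modulus) by g = 12: 5·t ≡ -4 (mod 1).
    Modulo 1 every t works; take t = 0.
    Then x = 56 + 60·0 = 56, valid modulo lcm(60, 12) = 60: x ≡ 56 (mod 60).
Verify: 56 mod 4 = 0, 56 mod 15 = 11, 56 mod 12 = 8.

x ≡ 56 (mod 60).


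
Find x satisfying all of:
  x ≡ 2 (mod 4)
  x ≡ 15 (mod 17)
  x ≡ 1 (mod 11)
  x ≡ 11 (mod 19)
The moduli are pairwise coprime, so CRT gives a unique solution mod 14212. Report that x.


Product of moduli M = 4 · 17 · 11 · 19 = 14212.
Merge one congruence at a time:
  Start: x ≡ 2 (mod 4).
  Combine with x ≡ 15 (mod 17); new modulus lcm = 68.
    Write x = 2 + 4·t and substitute into x ≡ 15 (mod 17): 4·t ≡ 15 − 2 = 13 (mod 17).
    The inverse of 4 mod 17 is 13 (since 4·13 = 52 = 3·17 + 1), so t ≡ 13·13 = 169 ≡ 16 (mod 17).
    Then x = 2 + 4·16 = 66, valid modulo lcm(4, 17) = 68: x ≡ 66 (mod 68).
  Combine with x ≡ 1 (mod 11); new modulus lcm = 748.
    Write x = 66 + 68·t and substitute into x ≡ 1 (mod 11): 68·t ≡ 1 − 66 = -65 (mod 11).
    Reduce coefficients mod 11: 2·t ≡ 1 (mod 11).
    The inverse of 2 mod 11 is 6 (since 2·6 = 12 = 1·11 + 1), so t ≡ 6·1 = 6 ≡ 6 (mod 11).
    Then x = 66 + 68·6 = 474, valid modulo lcm(68, 11) = 748: x ≡ 474 (mod 748).
  Combine with x ≡ 11 (mod 19); new modulus lcm = 14212.
    Write x = 474 + 748·t and substitute into x ≡ 11 (mod 19): 748·t ≡ 11 − 474 = -463 (mod 19).
    Reduce coefficients mod 19: 7·t ≡ 12 (mod 19).
    The inverse of 7 mod 19 is 11 (since 7·11 = 77 = 4·19 + 1), so t ≡ 11·12 = 132 ≡ 18 (mod 19).
    Then x = 474 + 748·18 = 13938, valid modulo lcm(748, 19) = 14212: x ≡ 13938 (mod 14212).
Verify against each original: 13938 mod 4 = 2, 13938 mod 17 = 15, 13938 mod 11 = 1, 13938 mod 19 = 11.

x ≡ 13938 (mod 14212).


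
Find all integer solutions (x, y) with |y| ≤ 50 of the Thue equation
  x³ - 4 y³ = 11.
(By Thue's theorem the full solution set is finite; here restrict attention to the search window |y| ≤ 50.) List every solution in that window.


The equation is x³ - 4y³ = 11. For fixed y, x³ = 4·y³ + 11, so a solution requires the RHS to be a perfect cube.
Strategy: iterate y from -50 to 50, compute RHS = 4·y³ + 11, and check whether it is a (positive or negative) perfect cube.
Check small values of y:
  y = 0: RHS = 11 is not a perfect cube.
  y = 1: RHS = 15 is not a perfect cube.
  y = -1: RHS = 7 is not a perfect cube.
  y = 2: RHS = 43 is not a perfect cube.
  y = -2: RHS = -21 is not a perfect cube.
  y = 3: RHS = 119 is not a perfect cube.
  y = -3: RHS = -97 is not a perfect cube.
Continuing the search up to |y| = 50 finds no solutions either.
No (x, y) in the scanned range satisfies the equation.

No integer solutions with |y| ≤ 50.


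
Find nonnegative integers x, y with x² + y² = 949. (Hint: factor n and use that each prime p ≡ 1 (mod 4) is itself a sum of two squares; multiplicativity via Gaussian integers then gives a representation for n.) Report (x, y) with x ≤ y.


Step 1: Factor n = 949 = 13 · 73.
Step 2: Check the mod-4 condition on each prime factor: 13 ≡ 1 (mod 4), exponent 1; 73 ≡ 1 (mod 4), exponent 1.
All primes ≡ 3 (mod 4) appear to even exponent (or don't appear), so by the two-squares theorem n IS expressible as a sum of two squares.
Step 3: Build a representation. Here n = 13 · 73 is a product of primes ≡ 1 (mod 4). Each prime p ≡ 1 (mod 4) is itself a sum of two squares; find a² by testing p − a² for a perfect square:
  13: 13 − 1² = 12, 13 − 2² = 9 = 3² ⇒ 13 = 2² + 3².
  73: 73 − 1² = 72, 73 − 2² = 69, 73 − 3² = 64 = 8² ⇒ 73 = 3² + 8².
  Combine using the Brahmagupta–Fibonacci identity (a² + b²)(c² + d²) = (ac − bd)² + (ad + bc)² = (ac + bd)² + (ad − bc)²:
  13 · 73 = 949: from (2² + 3²)(3² + 8²), take (2·3 − 3·8, 2·8 + 3·3) = (6 − 24, 16 + 9) = (-18, 25); dropping signs (only squares matter) gives (18, 25); check 18² + 25² = 324 + 625 = 949 ✓.
Step 4: Order so x ≤ y and verify: 18² + 25² = 324 + 625 = 949 = n. ✓

n = 949 = 18² + 25² (one valid representation with x ≤ y).


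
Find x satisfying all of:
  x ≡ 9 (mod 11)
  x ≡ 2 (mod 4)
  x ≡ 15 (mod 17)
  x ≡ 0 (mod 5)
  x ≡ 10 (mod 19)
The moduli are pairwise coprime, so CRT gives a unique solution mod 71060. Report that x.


Product of moduli M = 11 · 4 · 17 · 5 · 19 = 71060.
Merge one congruence at a time:
  Start: x ≡ 9 (mod 11).
  Combine with x ≡ 2 (mod 4); new modulus lcm = 44.
    Write x = 9 + 11·t and substitute into x ≡ 2 (mod 4): 11·t ≡ 2 − 9 = -7 (mod 4).
    Reduce coefficients mod 4: 3·t ≡ 1 (mod 4).
    The inverse of 3 mod 4 is 3 (since 3·3 = 9 = 2·4 + 1), so t ≡ 3·1 = 3 ≡ 3 (mod 4).
    Then x = 9 + 11·3 = 42, valid modulo lcm(11, 4) = 44: x ≡ 42 (mod 44).
  Combine with x ≡ 15 (mod 17); new modulus lcm = 748.
    Write x = 42 + 44·t and substitute into x ≡ 15 (mod 17): 44·t ≡ 15 − 42 = -27 (mod 17).
    Reduce coefficients mod 17: 10·t ≡ 7 (mod 17).
    The inverse of 10 mod 17 is 12 (since 10·12 = 120 = 7·17 + 1), so t ≡ 12·7 = 84 ≡ 16 (mod 17).
    Then x = 42 + 44·16 = 746, valid modulo lcm(44, 17) = 748: x ≡ 746 (mod 748).
  Combine with x ≡ 0 (mod 5); new modulus lcm = 3740.
    Write x = 746 + 748·t and substitute into x ≡ 0 (mod 5): 748·t ≡ 0 − 746 = -746 (mod 5).
    Reduce coefficients mod 5: 3·t ≡ 4 (mod 5).
    The inverse of 3 mod 5 is 2 (since 3·2 = 6 = 1·5 + 1), so t ≡ 2·4 = 8 ≡ 3 (mod 5).
    Then x = 746 + 748·3 = 2990, valid modulo lcm(748, 5) = 3740: x ≡ 2990 (mod 3740).
  Combine with x ≡ 10 (mod 19); new modulus lcm = 71060.
    Write x = 2990 + 3740·t and substitute into x ≡ 10 (mod 19): 3740·t ≡ 10 − 2990 = -2980 (mod 19).
    Reduce coefficients mod 19: 16·t ≡ 3 (mod 19).
    The inverse of 16 mod 19 is 6 (since 16·6 = 96 = 5·19 + 1), so t ≡ 6·3 = 18 ≡ 18 (mod 19).
    Then x = 2990 + 3740·18 = 70310, valid modulo lcm(3740, 19) = 71060: x ≡ 70310 (mod 71060).
Verify against each original: 70310 mod 11 = 9, 70310 mod 4 = 2, 70310 mod 17 = 15, 70310 mod 5 = 0, 70310 mod 19 = 10.

x ≡ 70310 (mod 71060).


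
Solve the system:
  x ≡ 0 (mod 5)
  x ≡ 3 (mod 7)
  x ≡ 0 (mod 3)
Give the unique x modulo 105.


Moduli 5, 7, 3 are pairwise coprime; by CRT there is a unique solution modulo M = 5 · 7 · 3 = 105.
Solve pairwise, accumulating the modulus:
  Start with x ≡ 0 (mod 5).
  Combine with x ≡ 3 (mod 7): since gcd(5, 7) = 1, we get a unique residue mod 35.
    Write x = 0 + 5·t and substitute into x ≡ 3 (mod 7): 5·t ≡ 3 − 0 = 3 (mod 7).
    The inverse of 5 mod 7 is 3 (since 5·3 = 15 = 2·7 + 1), so t ≡ 3·3 = 9 ≡ 2 (mod 7).
    Then x = 0 + 5·2 = 10, valid modulo lcm(5, 7) = 35: x ≡ 10 (mod 35).
  Combine with x ≡ 0 (mod 3): since gcd(35, 3) = 1, we get a unique residue mod 105.
    Write x = 10 + 35·t and substitute into x ≡ 0 (mod 3): 35·t ≡ 0 − 10 = -10 (mod 3).
    Reduce coefficients mod 3: 2·t ≡ 2 (mod 3).
    The inverse of 2 mod 3 is 2 (since 2·2 = 4 = 1·3 + 1), so t ≡ 2·2 = 4 ≡ 1 (mod 3).
    Then x = 10 + 35·1 = 45, valid modulo lcm(35, 3) = 105: x ≡ 45 (mod 105).
Verify: 45 mod 5 = 0 ✓, 45 mod 7 = 3 ✓, 45 mod 3 = 0 ✓.

x ≡ 45 (mod 105).


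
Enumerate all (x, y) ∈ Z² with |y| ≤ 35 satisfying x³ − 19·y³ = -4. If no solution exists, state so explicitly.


The equation is x³ - 19y³ = -4. For fixed y, x³ = 19·y³ − 4, so a solution requires the RHS to be a perfect cube.
Strategy: iterate y from -35 to 35, compute RHS = 19·y³ − 4, and check whether it is a (positive or negative) perfect cube.
Check small values of y:
  y = 0: RHS = -4 is not a perfect cube.
  y = 1: RHS = 15 is not a perfect cube.
  y = -1: RHS = -23 is not a perfect cube.
  y = 2: RHS = 148 is not a perfect cube.
  y = -2: RHS = -156 is not a perfect cube.
  y = 3: RHS = 509 is not a perfect cube.
  y = -3: RHS = -517 is not a perfect cube.
Continuing the search up to |y| = 35 finds no solutions either.
No (x, y) in the scanned range satisfies the equation.

No integer solutions with |y| ≤ 35.


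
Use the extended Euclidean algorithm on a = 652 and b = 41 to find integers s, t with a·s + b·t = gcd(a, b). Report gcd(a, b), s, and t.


Euclidean algorithm on (652, 41) — divide until remainder is 0:
  652 = 15 · 41 + 37
  41 = 1 · 37 + 4
  37 = 9 · 4 + 1
  4 = 4 · 1 + 0
gcd(652, 41) = 1.
Track Bezout coefficients alongside the remainders: start with r₀ = 652 = a·1 + b·0 (s = 1, t = 0) and r₁ = 41 = a·0 + b·1 (s = 0, t = 1); each new remainder r_{k+1} = r_{k-1} − q_k·r_k inherits s_{k+1} = s_{k-1} − q_k·s_k, t_{k+1} = t_{k-1} − q_k·t_k, so r_k = a·s_k + b·t_k at every step:
  q = 15: r = 37, s = 1 − 15·0 = 1, t = 0 − 15·1 = -15  (check: 652·1 + 41·(-15) = 37)
  q = 1: r = 4, s = 0 − 1·1 = -1, t = 1 − 1·(-15) = 16  (check: 652·(-1) + 41·16 = 4)
  q = 9: r = 1, s = 1 − 9·(-1) = 10, t = -15 − 9·16 = -159  (check: 652·10 + 41·(-159) = 1)
The row with r = 1 (the gcd) gives the Bezout coefficients s = 10, t = -159.
Result: 652 · (10) + 41 · (-159) = 1.

gcd(652, 41) = 1; s = 10, t = -159 (check: 652·10 + 41·(-159) = 1).


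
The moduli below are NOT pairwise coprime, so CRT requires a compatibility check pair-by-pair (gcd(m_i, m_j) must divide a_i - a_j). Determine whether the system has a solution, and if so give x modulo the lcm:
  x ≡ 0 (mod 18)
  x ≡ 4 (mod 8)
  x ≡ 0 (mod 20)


Moduli 18, 8, 20 are not pairwise coprime, so CRT works modulo lcm(m_i) when all pairwise compatibility conditions hold.
Pairwise compatibility: gcd(m_i, m_j) must divide a_i - a_j for every pair.
Merge one congruence at a time:
  Start: x ≡ 0 (mod 18).
  Combine with x ≡ 4 (mod 8): gcd(18, 8) = 2; 4 - 0 = 4, which IS divisible by 2, so compatible.
    Write x = 0 + 18·t and substitute into x ≡ 4 (mod 8): 18·t ≡ 4 − 0 = 4 (mod 8).
    Divide the congruence (and modulus) by g = 2: 9·t ≡ 2 (mod 4).
    Reduce coefficients mod 4: 1·t ≡ 2 (mod 4).
    So t ≡ 2 (mod 4).
    Then x = 0 + 18·2 = 36, valid modulo lcm(18, 8) = 72: x ≡ 36 (mod 72).
  Combine with x ≡ 0 (mod 20): gcd(72, 20) = 4; 0 - 36 = -36, which IS divisible by 4, so compatible.
    Write x = 36 + 72·t and substitute into x ≡ 0 (mod 20): 72·t ≡ 0 − 36 = -36 (mod 20).
    Divide the congruence (and modulus) by g = 4: 18·t ≡ -9 (mod 5).
    Reduce coefficients mod 5: 3·t ≡ 1 (mod 5).
    The inverse of 3 mod 5 is 2 (since 3·2 = 6 = 1·5 + 1), so t ≡ 2·1 = 2 ≡ 2 (mod 5).
    Then x = 36 + 72·2 = 180, valid modulo lcm(72, 20) = 360: x ≡ 180 (mod 360).
Verify: 180 mod 18 = 0, 180 mod 8 = 4, 180 mod 20 = 0.

x ≡ 180 (mod 360).


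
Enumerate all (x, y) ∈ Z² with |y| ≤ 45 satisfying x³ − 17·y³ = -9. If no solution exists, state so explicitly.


The equation is x³ - 17y³ = -9. For fixed y, x³ = 17·y³ − 9, so a solution requires the RHS to be a perfect cube.
Strategy: iterate y from -45 to 45, compute RHS = 17·y³ − 9, and check whether it is a (positive or negative) perfect cube.
Check small values of y:
  y = 0: RHS = -9 is not a perfect cube.
  y = 1: RHS = 8 = (2)³ ⇒ x = 2 works.
  y = -1: RHS = -26 is not a perfect cube.
  y = 2: RHS = 127 is not a perfect cube.
  y = -2: RHS = -145 is not a perfect cube.
  y = 3: RHS = 450 is not a perfect cube.
  y = -3: RHS = -468 is not a perfect cube.
Continuing the search up to |y| = 45 finds no further solutions beyond those listed.
Collected solutions: (2, 1).

Solutions (with |y| ≤ 45): (2, 1).
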